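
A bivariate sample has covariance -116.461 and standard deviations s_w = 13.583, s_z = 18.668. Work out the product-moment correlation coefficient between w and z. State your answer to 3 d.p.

-0.459

r = Cov(w,z) / (s_w · s_z) = -116.461 / (13.583 × 18.668)
  = -116.461 / 253.5674 ≈ -0.459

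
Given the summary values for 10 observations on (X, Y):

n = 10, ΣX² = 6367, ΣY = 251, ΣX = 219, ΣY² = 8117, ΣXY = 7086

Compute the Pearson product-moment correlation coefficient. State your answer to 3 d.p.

r = (nΣXY − ΣXΣY) / √[(nΣX² − (ΣX)²)(nΣY² − (ΣY)²)]
Numerator: 10×7086 − 219×251 = 15891
Denominator: √[(63670 − 47961)(81170 − 63001)] = √[15709 × 18169] = 16894.2837
r = 15891 / 16894.2837 ≈ 0.941

0.941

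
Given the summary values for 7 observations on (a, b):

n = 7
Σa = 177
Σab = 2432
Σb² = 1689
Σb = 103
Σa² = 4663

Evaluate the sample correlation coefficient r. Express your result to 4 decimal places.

-0.9564

r = (nΣab − ΣaΣb) / √[(nΣa² − (Σa)²)(nΣb² − (Σb)²)]
Numerator: 7×2432 − 177×103 = -1207
Denominator: √[(32641 − 31329)(11823 − 10609)] = √[1312 × 1214] = 1262.0491
r = -1207 / 1262.0491 ≈ -0.9564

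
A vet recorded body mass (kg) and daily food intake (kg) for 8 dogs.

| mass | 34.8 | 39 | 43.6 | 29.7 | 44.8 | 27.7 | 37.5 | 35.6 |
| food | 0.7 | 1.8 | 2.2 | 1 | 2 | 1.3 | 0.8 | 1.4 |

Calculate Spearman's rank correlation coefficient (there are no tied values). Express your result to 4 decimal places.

0.6905

Rank mass: 3, 6, 7, 2, 8, 1, 5, 4
Rank food: 1, 6, 8, 3, 7, 4, 2, 5
d = rank(mass) − rank(food): 2, 0, -1, -1, 1, -3, 3, -1; Σd² = 26
ρ = 1 − 6Σd² / [n(n²−1)] = 1 − 6×26 / (8×63) = 1 − 156/504 ≈ 0.6905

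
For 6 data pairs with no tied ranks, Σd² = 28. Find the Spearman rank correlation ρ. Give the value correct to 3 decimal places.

0.200

ρ = 1 − 6Σd² / [n(n²−1)] = 1 − 6×28 / (6×35)
  = 1 − 168/210 = 1 − 0.8000 ≈ 0.200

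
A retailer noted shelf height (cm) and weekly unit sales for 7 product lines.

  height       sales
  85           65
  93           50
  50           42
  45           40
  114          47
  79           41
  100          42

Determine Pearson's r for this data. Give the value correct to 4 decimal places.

0.3209

n = 7, Σx = 566, Σy = 327, Σx² = 49636, Σy² = 15743, Σxy = 26872
nΣxy − ΣxΣy = 188104 − 185082 = 3022
nΣx² − (Σx)² = 347452 − 320356 = 27096; nΣy² − (Σy)² = 110201 − 106929 = 3272
r = 3022 / √(27096 × 3272) = 3022 / 9415.8437 ≈ 0.3209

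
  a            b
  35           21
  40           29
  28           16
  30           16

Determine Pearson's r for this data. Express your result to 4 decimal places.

n = 4, Σa = 133, Σb = 82, Σa² = 4509, Σb² = 1794, Σab = 2823
nΣab − ΣaΣb = 11292 − 10906 = 386
nΣa² − (Σa)² = 18036 − 17689 = 347; nΣb² − (Σb)² = 7176 − 6724 = 452
r = 386 / √(347 × 452) = 386 / 396.0354 ≈ 0.9747

0.9747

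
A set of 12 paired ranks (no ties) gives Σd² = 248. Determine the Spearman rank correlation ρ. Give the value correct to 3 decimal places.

0.133

ρ = 1 − 6Σd² / [n(n²−1)] = 1 − 6×248 / (12×143)
  = 1 − 1488/1716 = 1 − 0.8671 ≈ 0.133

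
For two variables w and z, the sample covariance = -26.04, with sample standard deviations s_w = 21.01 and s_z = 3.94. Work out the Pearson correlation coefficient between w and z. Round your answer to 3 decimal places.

-0.315

r = Cov(w,z) / (s_w · s_z) = -26.04 / (21.01 × 3.94)
  = -26.04 / 82.7794 ≈ -0.315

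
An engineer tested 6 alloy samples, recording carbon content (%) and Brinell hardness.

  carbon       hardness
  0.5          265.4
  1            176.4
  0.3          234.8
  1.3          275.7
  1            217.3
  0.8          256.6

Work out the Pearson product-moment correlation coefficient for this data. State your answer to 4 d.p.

n = 6, Σx = 4.9, Σy = 1426.2, Σx² = 4.67, Σy² = 345758.5, Σxy = 1160.53
nΣxy − ΣxΣy = 6963.18 − 6988.38 = -25.2
nΣx² − (Σx)² = 28.02 − 24.01 = 4.01; nΣy² − (Σy)² = 2074551 − 2034046.44 = 40504.56
r = -25.2 / √(4.01 × 40504.56) = -25.2 / 403.0177 ≈ -0.0625

-0.0625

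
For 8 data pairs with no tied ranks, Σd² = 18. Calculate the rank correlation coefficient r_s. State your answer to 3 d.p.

0.786

ρ = 1 − 6Σd² / [n(n²−1)] = 1 − 6×18 / (8×63)
  = 1 − 108/504 = 1 − 0.2143 ≈ 0.786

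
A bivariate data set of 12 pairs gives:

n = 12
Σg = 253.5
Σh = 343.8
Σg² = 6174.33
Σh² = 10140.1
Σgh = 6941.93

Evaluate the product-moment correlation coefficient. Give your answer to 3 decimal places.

r = (nΣgh − ΣgΣh) / √[(nΣg² − (Σg)²)(nΣh² − (Σh)²)]
Numerator: 12×6941.93 − 253.5×343.8 = -3850.14
Denominator: √[(74091.96 − 64262.25)(121681.2 − 118198.44)] = √[9829.71 × 3482.76] = 5851.0273
r = -3850.14 / 5851.0273 ≈ -0.658

-0.658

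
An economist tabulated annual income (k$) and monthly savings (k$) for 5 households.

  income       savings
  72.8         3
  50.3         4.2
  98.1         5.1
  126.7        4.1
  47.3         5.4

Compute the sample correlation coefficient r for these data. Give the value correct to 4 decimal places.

-0.1435

n = 5, Σx = 395.2, Σy = 21.8, Σx² = 35743.72, Σy² = 98.62, Σxy = 1704.86
nΣxy − ΣxΣy = 8524.3 − 8615.36 = -91.06
nΣx² − (Σx)² = 178718.6 − 156183.04 = 22535.56; nΣy² − (Σy)² = 493.1 − 475.24 = 17.86
r = -91.06 / √(22535.56 × 17.86) = -91.06 / 634.4171 ≈ -0.1435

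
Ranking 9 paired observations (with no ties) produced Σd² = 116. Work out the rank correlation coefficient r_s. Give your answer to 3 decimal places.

ρ = 1 − 6Σd² / [n(n²−1)] = 1 − 6×116 / (9×80)
  = 1 − 696/720 = 1 − 0.9667 ≈ 0.033

0.033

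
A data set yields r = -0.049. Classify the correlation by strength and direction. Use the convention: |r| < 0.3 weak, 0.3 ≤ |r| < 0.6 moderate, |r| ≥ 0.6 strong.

weak negative

r = -0.049 < 0 so the relationship is negative.
|r| = 0.049, which falls in the weak range.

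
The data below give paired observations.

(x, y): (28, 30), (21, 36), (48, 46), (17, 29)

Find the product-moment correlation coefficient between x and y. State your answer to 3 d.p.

n = 4, Σx = 114, Σy = 141, Σx² = 3818, Σy² = 5153, Σxy = 4297
nΣxy − ΣxΣy = 17188 − 16074 = 1114
nΣx² − (Σx)² = 15272 − 12996 = 2276; nΣy² − (Σy)² = 20612 − 19881 = 731
r = 1114 / √(2276 × 731) = 1114 / 1289.8667 ≈ 0.864

0.864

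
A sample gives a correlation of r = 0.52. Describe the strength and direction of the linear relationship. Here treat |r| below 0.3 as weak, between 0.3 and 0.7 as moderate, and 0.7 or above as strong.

r = 0.52 > 0 so the relationship is positive.
|r| = 0.52, which falls in the moderate range.

moderate positive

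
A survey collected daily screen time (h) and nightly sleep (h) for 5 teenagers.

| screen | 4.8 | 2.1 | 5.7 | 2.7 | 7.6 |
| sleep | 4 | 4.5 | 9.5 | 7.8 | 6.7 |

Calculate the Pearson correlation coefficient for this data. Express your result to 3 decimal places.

0.289

n = 5, Σx = 22.9, Σy = 32.5, Σx² = 124.99, Σy² = 232.23, Σxy = 154.78
nΣxy − ΣxΣy = 773.9 − 744.25 = 29.65
nΣx² − (Σx)² = 624.95 − 524.41 = 100.54; nΣy² − (Σy)² = 1161.15 − 1056.25 = 104.9
r = 29.65 / √(100.54 × 104.9) = 29.65 / 102.6969 ≈ 0.289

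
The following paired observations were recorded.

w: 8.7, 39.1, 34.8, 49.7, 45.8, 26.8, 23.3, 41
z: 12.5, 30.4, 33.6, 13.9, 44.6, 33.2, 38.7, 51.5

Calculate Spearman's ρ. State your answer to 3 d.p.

Rank w: 1, 5, 4, 8, 7, 3, 2, 6
Rank z: 1, 3, 5, 2, 7, 4, 6, 8
d = rank(w) − rank(z): 0, 2, -1, 6, 0, -1, -4, -2; Σd² = 62
ρ = 1 − 6Σd² / [n(n²−1)] = 1 − 6×62 / (8×63) = 1 − 372/504 ≈ 0.262

0.262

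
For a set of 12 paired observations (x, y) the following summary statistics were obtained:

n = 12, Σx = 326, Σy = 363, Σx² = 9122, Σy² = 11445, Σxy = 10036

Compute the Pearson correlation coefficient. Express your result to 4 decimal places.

r = (nΣxy − ΣxΣy) / √[(nΣx² − (Σx)²)(nΣy² − (Σy)²)]
Numerator: 12×10036 − 326×363 = 2094
Denominator: √[(109464 − 106276)(137340 − 131769)] = √[3188 × 5571] = 4214.3028
r = 2094 / 4214.3028 ≈ 0.4969

0.4969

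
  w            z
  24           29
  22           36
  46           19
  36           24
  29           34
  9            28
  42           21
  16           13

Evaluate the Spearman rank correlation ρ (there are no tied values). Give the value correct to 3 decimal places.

-0.262

Rank w: 4, 3, 8, 6, 5, 1, 7, 2
Rank z: 6, 8, 2, 4, 7, 5, 3, 1
d = rank(w) − rank(z): -2, -5, 6, 2, -2, -4, 4, 1; Σd² = 106
ρ = 1 − 6Σd² / [n(n²−1)] = 1 − 6×106 / (8×63) = 1 − 636/504 ≈ -0.262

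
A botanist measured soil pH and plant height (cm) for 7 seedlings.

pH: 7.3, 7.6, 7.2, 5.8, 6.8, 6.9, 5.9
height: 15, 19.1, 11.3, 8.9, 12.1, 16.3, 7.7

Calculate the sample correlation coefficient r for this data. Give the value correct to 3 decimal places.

n = 7, Σx = 47.5, Σy = 90.4, Σx² = 325.19, Σy² = 1268.1, Σxy = 627.82
nΣxy − ΣxΣy = 4394.74 − 4294 = 100.74
nΣx² − (Σx)² = 2276.33 − 2256.25 = 20.08; nΣy² − (Σy)² = 8876.7 − 8172.16 = 704.54
r = 100.74 / √(20.08 × 704.54) = 100.74 / 118.9418 ≈ 0.847

0.847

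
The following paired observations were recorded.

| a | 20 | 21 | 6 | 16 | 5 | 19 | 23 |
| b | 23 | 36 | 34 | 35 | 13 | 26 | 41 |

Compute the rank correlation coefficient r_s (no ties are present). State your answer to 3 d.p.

0.679

Rank a: 5, 6, 2, 3, 1, 4, 7
Rank b: 2, 6, 4, 5, 1, 3, 7
d = rank(a) − rank(b): 3, 0, -2, -2, 0, 1, 0; Σd² = 18
ρ = 1 − 6Σd² / [n(n²−1)] = 1 − 6×18 / (7×48) = 1 − 108/336 ≈ 0.679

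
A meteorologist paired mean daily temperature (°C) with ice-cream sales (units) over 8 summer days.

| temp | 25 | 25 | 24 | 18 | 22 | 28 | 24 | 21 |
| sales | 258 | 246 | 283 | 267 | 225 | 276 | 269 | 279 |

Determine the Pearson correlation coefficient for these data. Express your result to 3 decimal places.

0.081

n = 8, Σx = 187, Σy = 2103, Σx² = 4435, Σy² = 555461, Σxy = 49191
nΣxy − ΣxΣy = 393528 − 393261 = 267
nΣx² − (Σx)² = 35480 − 34969 = 511; nΣy² − (Σy)² = 4443688 − 4422609 = 21079
r = 267 / √(511 × 21079) = 267 / 3281.9764 ≈ 0.081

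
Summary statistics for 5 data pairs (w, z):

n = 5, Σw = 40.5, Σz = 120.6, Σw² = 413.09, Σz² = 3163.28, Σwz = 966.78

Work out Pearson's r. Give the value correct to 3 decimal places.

-0.069

r = (nΣwz − ΣwΣz) / √[(nΣw² − (Σw)²)(nΣz² − (Σz)²)]
Numerator: 5×966.78 − 40.5×120.6 = -50.4
Denominator: √[(2065.45 − 1640.25)(15816.4 − 14544.36)] = √[425.2 × 1272.04] = 735.4396
r = -50.4 / 735.4396 ≈ -0.069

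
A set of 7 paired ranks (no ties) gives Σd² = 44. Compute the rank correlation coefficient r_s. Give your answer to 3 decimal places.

0.214

ρ = 1 − 6Σd² / [n(n²−1)] = 1 − 6×44 / (7×48)
  = 1 − 264/336 = 1 − 0.7857 ≈ 0.214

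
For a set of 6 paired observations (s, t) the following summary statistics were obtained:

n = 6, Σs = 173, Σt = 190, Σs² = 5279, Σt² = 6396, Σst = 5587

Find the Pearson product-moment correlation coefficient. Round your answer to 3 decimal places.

0.327

r = (nΣst − ΣsΣt) / √[(nΣs² − (Σs)²)(nΣt² − (Σt)²)]
Numerator: 6×5587 − 173×190 = 652
Denominator: √[(31674 − 29929)(38376 − 36100)] = √[1745 × 2276] = 1992.8924
r = 652 / 1992.8924 ≈ 0.327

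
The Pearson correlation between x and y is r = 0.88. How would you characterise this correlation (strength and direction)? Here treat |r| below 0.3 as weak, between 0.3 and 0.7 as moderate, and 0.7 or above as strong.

strong positive

r = 0.88 > 0 so the relationship is positive.
|r| = 0.88, which falls in the strong range.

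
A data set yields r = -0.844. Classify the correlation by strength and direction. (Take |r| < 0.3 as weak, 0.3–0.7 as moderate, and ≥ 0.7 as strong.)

r = -0.844 < 0 so the relationship is negative.
|r| = 0.844, which falls in the strong range.

strong negative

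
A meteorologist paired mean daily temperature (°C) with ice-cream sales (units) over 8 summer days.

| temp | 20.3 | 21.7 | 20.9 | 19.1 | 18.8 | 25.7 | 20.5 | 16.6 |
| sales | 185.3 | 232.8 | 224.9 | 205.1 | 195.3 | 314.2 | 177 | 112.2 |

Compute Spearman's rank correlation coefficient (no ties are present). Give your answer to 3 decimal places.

0.786

Rank temp: 4, 7, 6, 3, 2, 8, 5, 1
Rank sales: 3, 7, 6, 5, 4, 8, 2, 1
d = rank(temp) − rank(sales): 1, 0, 0, -2, -2, 0, 3, 0; Σd² = 18
ρ = 1 − 6Σd² / [n(n²−1)] = 1 − 6×18 / (8×63) = 1 − 108/504 ≈ 0.786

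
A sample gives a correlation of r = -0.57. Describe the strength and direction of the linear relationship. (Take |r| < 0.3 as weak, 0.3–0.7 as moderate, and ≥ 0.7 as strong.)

moderate negative

r = -0.57 < 0 so the relationship is negative.
|r| = 0.57, which falls in the moderate range.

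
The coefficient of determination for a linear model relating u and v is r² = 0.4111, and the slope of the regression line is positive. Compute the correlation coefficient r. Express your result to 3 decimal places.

|r| = √0.4111 = 0.641
The association is positive, so r = 0.641.

0.641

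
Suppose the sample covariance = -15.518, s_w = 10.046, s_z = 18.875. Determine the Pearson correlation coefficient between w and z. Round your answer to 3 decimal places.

r = Cov(w,z) / (s_w · s_z) = -15.518 / (10.046 × 18.875)
  = -15.518 / 189.6182 ≈ -0.082

-0.082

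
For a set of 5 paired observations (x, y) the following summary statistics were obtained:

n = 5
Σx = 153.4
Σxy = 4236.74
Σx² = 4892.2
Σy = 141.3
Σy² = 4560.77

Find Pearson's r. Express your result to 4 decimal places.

-0.3028

r = (nΣxy − ΣxΣy) / √[(nΣx² − (Σx)²)(nΣy² − (Σy)²)]
Numerator: 5×4236.74 − 153.4×141.3 = -491.72
Denominator: √[(24461 − 23531.56)(22803.85 − 19965.69)] = √[929.44 × 2838.16] = 1624.1611
r = -491.72 / 1624.1611 ≈ -0.3028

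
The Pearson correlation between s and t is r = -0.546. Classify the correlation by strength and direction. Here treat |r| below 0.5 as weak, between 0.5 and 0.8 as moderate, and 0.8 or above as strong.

r = -0.546 < 0 so the relationship is negative.
|r| = 0.546, which falls in the moderate range.

moderate negative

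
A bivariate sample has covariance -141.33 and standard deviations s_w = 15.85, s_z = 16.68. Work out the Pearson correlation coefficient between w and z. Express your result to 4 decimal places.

-0.5346

r = Cov(w,z) / (s_w · s_z) = -141.33 / (15.85 × 16.68)
  = -141.33 / 264.3780 ≈ -0.5346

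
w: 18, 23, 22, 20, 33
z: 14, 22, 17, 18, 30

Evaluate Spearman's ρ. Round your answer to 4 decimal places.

0.9000

Rank w: 1, 4, 3, 2, 5
Rank z: 1, 4, 2, 3, 5
d = rank(w) − rank(z): 0, 0, 1, -1, 0; Σd² = 2
ρ = 1 − 6Σd² / [n(n²−1)] = 1 − 6×2 / (5×24) = 1 − 12/120 ≈ 0.9000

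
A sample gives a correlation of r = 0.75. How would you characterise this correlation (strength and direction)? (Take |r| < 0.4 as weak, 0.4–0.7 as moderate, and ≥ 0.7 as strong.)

r = 0.75 > 0 so the relationship is positive.
|r| = 0.75, which falls in the strong range.

strong positive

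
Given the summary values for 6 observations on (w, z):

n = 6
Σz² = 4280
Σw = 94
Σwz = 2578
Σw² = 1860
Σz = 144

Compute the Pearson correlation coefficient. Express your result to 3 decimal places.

0.570

r = (nΣwz − ΣwΣz) / √[(nΣw² − (Σw)²)(nΣz² − (Σz)²)]
Numerator: 6×2578 − 94×144 = 1932
Denominator: √[(11160 − 8836)(25680 − 20736)] = √[2324 × 4944] = 3389.6690
r = 1932 / 3389.6690 ≈ 0.570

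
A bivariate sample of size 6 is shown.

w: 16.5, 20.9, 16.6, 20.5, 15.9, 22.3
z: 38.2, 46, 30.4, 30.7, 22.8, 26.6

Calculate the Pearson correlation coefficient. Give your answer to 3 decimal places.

n = 6, Σw = 112.7, Σz = 194.7, Σw² = 2154.97, Σz² = 6669.29, Σwz = 3681.39
nΣwz − ΣwΣz = 22088.34 − 21942.69 = 145.65
nΣw² − (Σw)² = 12929.82 − 12701.29 = 228.53; nΣz² − (Σz)² = 40015.74 − 37908.09 = 2107.65
r = 145.65 / √(228.53 × 2107.65) = 145.65 / 694.0182 ≈ 0.210

0.210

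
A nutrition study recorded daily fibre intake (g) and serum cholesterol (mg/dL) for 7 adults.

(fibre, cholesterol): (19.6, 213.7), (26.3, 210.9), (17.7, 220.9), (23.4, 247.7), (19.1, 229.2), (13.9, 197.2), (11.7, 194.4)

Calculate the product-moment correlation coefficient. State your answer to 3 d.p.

n = 7, Σx = 131.7, Σy = 1514, Σx² = 2631.61, Σy² = 329510.44, Σxy = 28834.58
nΣxy − ΣxΣy = 201842.06 − 199393.8 = 2448.26
nΣx² − (Σx)² = 18421.27 − 17344.89 = 1076.38; nΣy² − (Σy)² = 2306573.08 − 2292196 = 14377.08
r = 2448.26 / √(1076.38 × 14377.08) = 2448.26 / 3933.8532 ≈ 0.622

0.622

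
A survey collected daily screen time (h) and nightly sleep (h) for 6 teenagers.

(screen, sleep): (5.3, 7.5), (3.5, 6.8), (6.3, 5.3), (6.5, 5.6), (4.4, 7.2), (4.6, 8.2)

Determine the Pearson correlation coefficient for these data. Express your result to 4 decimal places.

-0.6633

n = 6, Σx = 30.6, Σy = 40.6, Σx² = 162.8, Σy² = 281.02, Σxy = 202.74
nΣxy − ΣxΣy = 1216.44 − 1242.36 = -25.92
nΣx² − (Σx)² = 976.8 − 936.36 = 40.44; nΣy² − (Σy)² = 1686.12 − 1648.36 = 37.76
r = -25.92 / √(40.44 × 37.76) = -25.92 / 39.0770 ≈ -0.6633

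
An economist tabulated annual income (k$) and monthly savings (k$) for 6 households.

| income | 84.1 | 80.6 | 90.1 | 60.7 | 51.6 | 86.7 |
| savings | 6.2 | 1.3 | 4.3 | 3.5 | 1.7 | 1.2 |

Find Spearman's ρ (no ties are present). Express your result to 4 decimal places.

Rank income: 4, 3, 6, 2, 1, 5
Rank savings: 6, 2, 5, 4, 3, 1
d = rank(income) − rank(savings): -2, 1, 1, -2, -2, 4; Σd² = 30
ρ = 1 − 6Σd² / [n(n²−1)] = 1 − 6×30 / (6×35) = 1 − 180/210 ≈ 0.1429

0.1429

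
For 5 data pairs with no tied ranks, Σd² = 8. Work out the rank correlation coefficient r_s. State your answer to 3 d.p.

0.600

ρ = 1 − 6Σd² / [n(n²−1)] = 1 − 6×8 / (5×24)
  = 1 − 48/120 = 1 − 0.4000 ≈ 0.600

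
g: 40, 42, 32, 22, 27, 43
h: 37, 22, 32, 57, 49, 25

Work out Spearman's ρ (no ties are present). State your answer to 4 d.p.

Rank g: 4, 5, 3, 1, 2, 6
Rank h: 4, 1, 3, 6, 5, 2
d = rank(g) − rank(h): 0, 4, 0, -5, -3, 4; Σd² = 66
ρ = 1 − 6Σd² / [n(n²−1)] = 1 − 6×66 / (6×35) = 1 − 396/210 ≈ -0.8857

-0.8857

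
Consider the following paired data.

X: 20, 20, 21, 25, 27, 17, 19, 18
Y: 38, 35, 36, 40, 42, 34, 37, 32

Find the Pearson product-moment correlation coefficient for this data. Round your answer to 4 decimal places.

0.8937

n = 8, ΣX = 167, ΣY = 294, ΣX² = 3569, ΣY² = 10878, ΣXY = 6207
nΣXY − ΣXΣY = 49656 − 49098 = 558
nΣX² − (ΣX)² = 28552 − 27889 = 663; nΣY² − (ΣY)² = 87024 − 86436 = 588
r = 558 / √(663 × 588) = 558 / 624.3749 ≈ 0.8937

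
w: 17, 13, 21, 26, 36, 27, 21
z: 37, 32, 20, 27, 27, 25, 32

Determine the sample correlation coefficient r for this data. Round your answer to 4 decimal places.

-0.4550

n = 7, Σw = 161, Σz = 200, Σw² = 4041, Σz² = 5900, Σwz = 4486
nΣwz − ΣwΣz = 31402 − 32200 = -798
nΣw² − (Σw)² = 28287 − 25921 = 2366; nΣz² − (Σz)² = 41300 − 40000 = 1300
r = -798 / √(2366 × 1300) = -798 / 1753.7959 ≈ -0.4550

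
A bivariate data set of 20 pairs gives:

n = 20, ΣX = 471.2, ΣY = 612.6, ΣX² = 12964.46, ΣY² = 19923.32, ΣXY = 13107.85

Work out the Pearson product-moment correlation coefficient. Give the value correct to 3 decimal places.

-0.902

r = (nΣXY − ΣXΣY) / √[(nΣX² − (ΣX)²)(nΣY² − (ΣY)²)]
Numerator: 20×13107.85 − 471.2×612.6 = -26500.12
Denominator: √[(259289.2 − 222029.44)(398466.4 − 375278.76)] = √[37259.76 × 23187.64] = 29393.2969
r = -26500.12 / 29393.2969 ≈ -0.902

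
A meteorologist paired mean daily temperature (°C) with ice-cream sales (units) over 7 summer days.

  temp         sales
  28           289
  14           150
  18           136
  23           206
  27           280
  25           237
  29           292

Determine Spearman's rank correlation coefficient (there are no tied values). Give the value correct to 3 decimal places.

0.964

Rank temp: 6, 1, 2, 3, 5, 4, 7
Rank sales: 6, 2, 1, 3, 5, 4, 7
d = rank(temp) − rank(sales): 0, -1, 1, 0, 0, 0, 0; Σd² = 2
ρ = 1 − 6Σd² / [n(n²−1)] = 1 − 6×2 / (7×48) = 1 − 12/336 ≈ 0.964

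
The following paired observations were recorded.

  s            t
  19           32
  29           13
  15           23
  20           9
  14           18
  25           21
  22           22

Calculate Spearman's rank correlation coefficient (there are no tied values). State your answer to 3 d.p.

Rank s: 3, 7, 2, 4, 1, 6, 5
Rank t: 7, 2, 6, 1, 3, 4, 5
d = rank(s) − rank(t): -4, 5, -4, 3, -2, 2, 0; Σd² = 74
ρ = 1 − 6Σd² / [n(n²−1)] = 1 − 6×74 / (7×48) = 1 − 444/336 ≈ -0.321

-0.321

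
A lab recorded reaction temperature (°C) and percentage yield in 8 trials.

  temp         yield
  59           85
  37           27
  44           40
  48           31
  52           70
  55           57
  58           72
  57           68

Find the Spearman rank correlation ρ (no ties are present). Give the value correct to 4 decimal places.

0.9048

Rank temp: 8, 1, 2, 3, 4, 5, 7, 6
Rank yield: 8, 1, 3, 2, 6, 4, 7, 5
d = rank(temp) − rank(yield): 0, 0, -1, 1, -2, 1, 0, 1; Σd² = 8
ρ = 1 − 6Σd² / [n(n²−1)] = 1 − 6×8 / (8×63) = 1 − 48/504 ≈ 0.9048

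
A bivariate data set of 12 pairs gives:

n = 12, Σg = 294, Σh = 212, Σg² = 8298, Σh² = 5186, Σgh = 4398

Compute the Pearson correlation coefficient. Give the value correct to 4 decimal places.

r = (nΣgh − ΣgΣh) / √[(nΣg² − (Σg)²)(nΣh² − (Σh)²)]
Numerator: 12×4398 − 294×212 = -9552
Denominator: √[(99576 − 86436)(62232 − 44944)] = √[13140 × 17288] = 15071.9713
r = -9552 / 15071.9713 ≈ -0.6338

-0.6338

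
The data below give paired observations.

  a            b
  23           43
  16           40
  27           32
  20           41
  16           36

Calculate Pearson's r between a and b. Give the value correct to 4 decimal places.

n = 5, Σa = 102, Σb = 192, Σa² = 2170, Σb² = 7450, Σab = 3889
nΣab − ΣaΣb = 19445 − 19584 = -139
nΣa² − (Σa)² = 10850 − 10404 = 446; nΣb² − (Σb)² = 37250 − 36864 = 386
r = -139 / √(446 × 386) = -139 / 414.9169 ≈ -0.3350

-0.3350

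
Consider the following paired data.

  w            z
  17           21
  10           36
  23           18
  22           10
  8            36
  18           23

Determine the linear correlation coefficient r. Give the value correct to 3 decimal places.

n = 6, Σw = 98, Σz = 144, Σw² = 1790, Σz² = 3986, Σwz = 2053
nΣwz − ΣwΣz = 12318 − 14112 = -1794
nΣw² − (Σw)² = 10740 − 9604 = 1136; nΣz² − (Σz)² = 23916 − 20736 = 3180
r = -1794 / √(1136 × 3180) = -1794 / 1900.6525 ≈ -0.944

-0.944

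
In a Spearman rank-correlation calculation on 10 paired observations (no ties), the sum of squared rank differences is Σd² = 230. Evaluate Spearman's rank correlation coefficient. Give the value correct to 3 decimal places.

-0.394

ρ = 1 − 6Σd² / [n(n²−1)] = 1 − 6×230 / (10×99)
  = 1 − 1380/990 = 1 − 1.3939 ≈ -0.394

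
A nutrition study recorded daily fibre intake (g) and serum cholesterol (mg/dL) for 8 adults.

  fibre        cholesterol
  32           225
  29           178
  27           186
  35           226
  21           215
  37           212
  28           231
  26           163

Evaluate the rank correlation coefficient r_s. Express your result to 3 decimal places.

Rank fibre: 6, 5, 3, 7, 1, 8, 4, 2
Rank cholesterol: 6, 2, 3, 7, 5, 4, 8, 1
d = rank(fibre) − rank(cholesterol): 0, 3, 0, 0, -4, 4, -4, 1; Σd² = 58
ρ = 1 − 6Σd² / [n(n²−1)] = 1 − 6×58 / (8×63) = 1 − 348/504 ≈ 0.310

0.310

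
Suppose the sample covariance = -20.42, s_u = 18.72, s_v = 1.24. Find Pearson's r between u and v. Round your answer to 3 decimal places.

r = Cov(u,v) / (s_u · s_v) = -20.42 / (18.72 × 1.24)
  = -20.42 / 23.2128 ≈ -0.880

-0.880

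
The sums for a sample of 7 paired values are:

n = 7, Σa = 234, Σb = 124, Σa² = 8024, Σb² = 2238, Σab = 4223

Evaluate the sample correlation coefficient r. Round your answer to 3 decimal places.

0.852

r = (nΣab − ΣaΣb) / √[(nΣa² − (Σa)²)(nΣb² − (Σb)²)]
Numerator: 7×4223 − 234×124 = 545
Denominator: √[(56168 − 54756)(15666 − 15376)] = √[1412 × 290] = 639.9062
r = 545 / 639.9062 ≈ 0.852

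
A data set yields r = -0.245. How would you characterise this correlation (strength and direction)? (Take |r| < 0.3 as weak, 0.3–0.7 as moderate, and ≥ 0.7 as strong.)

weak negative

r = -0.245 < 0 so the relationship is negative.
|r| = 0.245, which falls in the weak range.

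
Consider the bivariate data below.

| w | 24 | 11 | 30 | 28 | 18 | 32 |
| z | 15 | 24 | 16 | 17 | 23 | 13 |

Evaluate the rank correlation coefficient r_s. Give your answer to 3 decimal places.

-0.829

Rank w: 3, 1, 5, 4, 2, 6
Rank z: 2, 6, 3, 4, 5, 1
d = rank(w) − rank(z): 1, -5, 2, 0, -3, 5; Σd² = 64
ρ = 1 − 6Σd² / [n(n²−1)] = 1 − 6×64 / (6×35) = 1 − 384/210 ≈ -0.829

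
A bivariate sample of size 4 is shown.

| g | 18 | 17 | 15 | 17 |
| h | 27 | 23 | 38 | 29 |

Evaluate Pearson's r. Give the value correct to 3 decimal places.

-0.825

n = 4, Σg = 67, Σh = 117, Σg² = 1127, Σh² = 3543, Σgh = 1940
nΣgh − ΣgΣh = 7760 − 7839 = -79
nΣg² − (Σg)² = 4508 − 4489 = 19; nΣh² − (Σh)² = 14172 − 13689 = 483
r = -79 / √(19 × 483) = -79 / 95.7967 ≈ -0.825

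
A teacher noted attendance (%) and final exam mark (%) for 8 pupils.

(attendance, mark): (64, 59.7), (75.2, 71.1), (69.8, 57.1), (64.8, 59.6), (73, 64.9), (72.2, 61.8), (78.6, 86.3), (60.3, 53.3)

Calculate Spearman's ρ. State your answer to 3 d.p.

0.905

Rank attendance: 2, 7, 4, 3, 6, 5, 8, 1
Rank mark: 4, 7, 2, 3, 6, 5, 8, 1
d = rank(attendance) − rank(mark): -2, 0, 2, 0, 0, 0, 0, 0; Σd² = 8
ρ = 1 − 6Σd² / [n(n²−1)] = 1 − 6×8 / (8×63) = 1 − 48/504 ≈ 0.905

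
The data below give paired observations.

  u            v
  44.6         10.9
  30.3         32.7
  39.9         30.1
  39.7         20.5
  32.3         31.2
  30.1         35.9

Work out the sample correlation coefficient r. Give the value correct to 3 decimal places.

n = 6, Σu = 216.9, Σv = 161.3, Σu² = 8024.65, Σv² = 4776.61, Σuv = 5580.14
nΣuv − ΣuΣv = 33480.84 − 34985.97 = -1505.13
nΣu² − (Σu)² = 48147.9 − 47045.61 = 1102.29; nΣv² − (Σv)² = 28659.66 − 26017.69 = 2641.97
r = -1505.13 / √(1102.29 × 2641.97) = -1505.13 / 1706.5219 ≈ -0.882

-0.882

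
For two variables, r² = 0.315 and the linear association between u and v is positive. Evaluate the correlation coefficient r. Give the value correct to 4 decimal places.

|r| = √0.315 = 0.5612
The association is positive, so r = 0.5612.

0.5612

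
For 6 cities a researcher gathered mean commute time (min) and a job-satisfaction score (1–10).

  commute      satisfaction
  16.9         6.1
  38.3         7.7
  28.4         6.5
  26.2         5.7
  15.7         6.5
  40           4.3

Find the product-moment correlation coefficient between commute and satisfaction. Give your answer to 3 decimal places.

n = 6, Σx = 165.5, Σy = 36.8, Σx² = 5091.99, Σy² = 231.98, Σxy = 1005.99
nΣxy − ΣxΣy = 6035.94 − 6090.4 = -54.46
nΣx² − (Σx)² = 30551.94 − 27390.25 = 3161.69; nΣy² − (Σy)² = 1391.88 − 1354.24 = 37.64
r = -54.46 / √(3161.69 × 37.64) = -54.46 / 344.9725 ≈ -0.158

-0.158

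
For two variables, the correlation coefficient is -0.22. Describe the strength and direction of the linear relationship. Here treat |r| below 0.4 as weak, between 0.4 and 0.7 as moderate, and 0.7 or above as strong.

r = -0.22 < 0 so the relationship is negative.
|r| = 0.22, which falls in the weak range.

weak negative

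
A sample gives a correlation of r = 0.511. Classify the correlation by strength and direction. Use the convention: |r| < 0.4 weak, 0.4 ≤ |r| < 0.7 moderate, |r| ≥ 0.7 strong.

r = 0.511 > 0 so the relationship is positive.
|r| = 0.511, which falls in the moderate range.

moderate positive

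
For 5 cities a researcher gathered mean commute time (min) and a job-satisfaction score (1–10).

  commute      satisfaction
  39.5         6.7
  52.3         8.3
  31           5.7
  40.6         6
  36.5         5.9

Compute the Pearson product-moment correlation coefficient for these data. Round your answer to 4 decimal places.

0.9317

n = 5, Σx = 199.9, Σy = 32.6, Σx² = 8237.15, Σy² = 217.08, Σxy = 1334.39
nΣxy − ΣxΣy = 6671.95 − 6516.74 = 155.21
nΣx² − (Σx)² = 41185.75 − 39960.01 = 1225.74; nΣy² − (Σy)² = 1085.4 − 1062.76 = 22.64
r = 155.21 / √(1225.74 × 22.64) = 155.21 / 166.5856 ≈ 0.9317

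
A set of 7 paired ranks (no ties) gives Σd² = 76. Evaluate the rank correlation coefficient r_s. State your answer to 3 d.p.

ρ = 1 − 6Σd² / [n(n²−1)] = 1 − 6×76 / (7×48)
  = 1 − 456/336 = 1 − 1.3571 ≈ -0.357

-0.357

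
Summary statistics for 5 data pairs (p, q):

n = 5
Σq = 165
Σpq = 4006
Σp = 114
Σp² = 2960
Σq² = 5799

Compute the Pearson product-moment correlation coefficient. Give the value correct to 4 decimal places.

r = (nΣpq − ΣpΣq) / √[(nΣp² − (Σp)²)(nΣq² − (Σq)²)]
Numerator: 5×4006 − 114×165 = 1220
Denominator: √[(14800 − 12996)(28995 − 27225)] = √[1804 × 1770] = 1786.9191
r = 1220 / 1786.9191 ≈ 0.6827

0.6827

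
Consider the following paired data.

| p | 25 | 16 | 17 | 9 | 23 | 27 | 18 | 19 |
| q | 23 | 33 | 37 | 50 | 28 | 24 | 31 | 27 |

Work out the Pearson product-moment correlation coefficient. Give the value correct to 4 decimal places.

n = 8, Σp = 154, Σq = 253, Σp² = 3194, Σq² = 8537, Σpq = 4545
nΣpq − ΣpΣq = 36360 − 38962 = -2602
nΣp² − (Σp)² = 25552 − 23716 = 1836; nΣq² − (Σq)² = 68296 − 64009 = 4287
r = -2602 / √(1836 × 4287) = -2602 / 2805.5181 ≈ -0.9275

-0.9275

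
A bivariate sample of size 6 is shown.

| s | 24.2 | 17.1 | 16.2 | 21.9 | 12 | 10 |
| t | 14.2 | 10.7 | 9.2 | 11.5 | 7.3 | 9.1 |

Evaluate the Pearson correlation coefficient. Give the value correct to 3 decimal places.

n = 6, Σs = 101.4, Σt = 62, Σs² = 1864.1, Σt² = 669.12, Σst = 1106.1
nΣst − ΣsΣt = 6636.6 − 6286.8 = 349.8
nΣs² − (Σs)² = 11184.6 − 10281.96 = 902.64; nΣt² − (Σt)² = 4014.72 − 3844 = 170.72
r = 349.8 / √(902.64 × 170.72) = 349.8 / 392.5541 ≈ 0.891

0.891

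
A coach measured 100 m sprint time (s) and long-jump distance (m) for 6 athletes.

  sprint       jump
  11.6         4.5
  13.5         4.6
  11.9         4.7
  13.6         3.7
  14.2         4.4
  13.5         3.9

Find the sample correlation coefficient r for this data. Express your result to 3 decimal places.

n = 6, Σx = 78.3, Σy = 25.8, Σx² = 1027.27, Σy² = 111.76, Σxy = 335.68
nΣxy − ΣxΣy = 2014.08 − 2020.14 = -6.06
nΣx² − (Σx)² = 6163.62 − 6130.89 = 32.73; nΣy² − (Σy)² = 670.56 − 665.64 = 4.92
r = -6.06 / √(32.73 × 4.92) = -6.06 / 12.6898 ≈ -0.478

-0.478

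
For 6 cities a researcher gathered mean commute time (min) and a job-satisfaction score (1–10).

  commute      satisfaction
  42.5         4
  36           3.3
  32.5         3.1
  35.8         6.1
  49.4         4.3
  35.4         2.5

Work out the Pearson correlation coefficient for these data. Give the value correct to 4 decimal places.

0.2409

n = 6, Σx = 231.6, Σy = 23.3, Σx² = 9133.66, Σy² = 98.45, Σxy = 908.85
nΣxy − ΣxΣy = 5453.1 − 5396.28 = 56.82
nΣx² − (Σx)² = 54801.96 − 53638.56 = 1163.4; nΣy² − (Σy)² = 590.7 − 542.89 = 47.81
r = 56.82 / √(1163.4 × 47.81) = 56.82 / 235.8435 ≈ 0.2409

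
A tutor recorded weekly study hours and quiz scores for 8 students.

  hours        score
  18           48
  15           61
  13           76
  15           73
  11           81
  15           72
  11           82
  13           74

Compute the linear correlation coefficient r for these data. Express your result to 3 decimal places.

-0.915

n = 8, Σx = 111, Σy = 567, Σx² = 1579, Σy² = 41075, Σxy = 7697
nΣxy − ΣxΣy = 61576 − 62937 = -1361
nΣx² − (Σx)² = 12632 − 12321 = 311; nΣy² − (Σy)² = 328600 − 321489 = 7111
r = -1361 / √(311 × 7111) = -1361 / 1487.1184 ≈ -0.915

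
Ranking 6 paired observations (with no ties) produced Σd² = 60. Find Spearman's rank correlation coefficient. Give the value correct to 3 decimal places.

-0.714

ρ = 1 − 6Σd² / [n(n²−1)] = 1 − 6×60 / (6×35)
  = 1 − 360/210 = 1 − 1.7143 ≈ -0.714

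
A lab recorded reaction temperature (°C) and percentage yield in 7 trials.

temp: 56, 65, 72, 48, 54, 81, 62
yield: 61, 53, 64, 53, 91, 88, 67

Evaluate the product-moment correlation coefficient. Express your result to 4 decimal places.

0.3450

n = 7, Σx = 438, Σy = 477, Σx² = 28170, Σy² = 33949, Σxy = 30209
nΣxy − ΣxΣy = 211463 − 208926 = 2537
nΣx² − (Σx)² = 197190 − 191844 = 5346; nΣy² − (Σy)² = 237643 − 227529 = 10114
r = 2537 / √(5346 × 10114) = 2537 / 7353.1928 ≈ 0.3450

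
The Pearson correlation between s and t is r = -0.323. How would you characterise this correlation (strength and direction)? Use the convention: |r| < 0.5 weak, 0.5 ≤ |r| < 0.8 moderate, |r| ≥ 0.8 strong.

r = -0.323 < 0 so the relationship is negative.
|r| = 0.323, which falls in the weak range.

weak negative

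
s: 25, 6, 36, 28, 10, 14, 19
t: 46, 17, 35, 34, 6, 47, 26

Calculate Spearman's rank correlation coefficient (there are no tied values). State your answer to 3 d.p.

Rank s: 5, 1, 7, 6, 2, 3, 4
Rank t: 6, 2, 5, 4, 1, 7, 3
d = rank(s) − rank(t): -1, -1, 2, 2, 1, -4, 1; Σd² = 28
ρ = 1 − 6Σd² / [n(n²−1)] = 1 − 6×28 / (7×48) = 1 − 168/336 ≈ 0.500

0.500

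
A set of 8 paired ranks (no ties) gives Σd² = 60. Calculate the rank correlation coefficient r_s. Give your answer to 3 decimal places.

0.286

ρ = 1 − 6Σd² / [n(n²−1)] = 1 − 6×60 / (8×63)
  = 1 − 360/504 = 1 − 0.7143 ≈ 0.286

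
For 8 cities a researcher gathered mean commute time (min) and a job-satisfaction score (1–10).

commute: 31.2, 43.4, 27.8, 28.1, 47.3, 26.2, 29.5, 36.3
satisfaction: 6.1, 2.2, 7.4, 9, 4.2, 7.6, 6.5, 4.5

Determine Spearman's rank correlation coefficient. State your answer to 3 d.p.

-0.905

Rank commute: 5, 7, 2, 3, 8, 1, 4, 6
Rank satisfaction: 4, 1, 6, 8, 2, 7, 5, 3
d = rank(commute) − rank(satisfaction): 1, 6, -4, -5, 6, -6, -1, 3; Σd² = 160
ρ = 1 − 6Σd² / [n(n²−1)] = 1 − 6×160 / (8×63) = 1 − 960/504 ≈ -0.905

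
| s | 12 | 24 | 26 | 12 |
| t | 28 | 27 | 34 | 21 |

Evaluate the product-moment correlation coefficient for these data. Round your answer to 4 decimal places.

0.7050

n = 4, Σs = 74, Σt = 110, Σs² = 1540, Σt² = 3110, Σst = 2120
nΣst − ΣsΣt = 8480 − 8140 = 340
nΣs² − (Σs)² = 6160 − 5476 = 684; nΣt² − (Σt)² = 12440 − 12100 = 340
r = 340 / √(684 × 340) = 340 / 482.2448 ≈ 0.7050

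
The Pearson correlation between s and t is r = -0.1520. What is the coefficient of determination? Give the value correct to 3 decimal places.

0.023

r² = (-0.1520)² = 0.023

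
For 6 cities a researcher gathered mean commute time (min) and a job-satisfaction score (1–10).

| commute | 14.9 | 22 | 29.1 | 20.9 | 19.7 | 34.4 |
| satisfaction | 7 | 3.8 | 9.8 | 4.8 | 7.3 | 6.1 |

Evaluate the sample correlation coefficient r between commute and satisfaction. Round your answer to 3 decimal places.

n = 6, Σx = 141, Σy = 38.8, Σx² = 3561.08, Σy² = 273.02, Σxy = 927.05
nΣxy − ΣxΣy = 5562.3 − 5470.8 = 91.5
nΣx² − (Σx)² = 21366.48 − 19881 = 1485.48; nΣy² − (Σy)² = 1638.12 − 1505.44 = 132.68
r = 91.5 / √(1485.48 × 132.68) = 91.5 / 443.9521 ≈ 0.206

0.206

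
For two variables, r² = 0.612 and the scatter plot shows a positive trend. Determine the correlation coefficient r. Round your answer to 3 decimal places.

|r| = √0.612 = 0.782
The association is positive, so r = 0.782.

0.782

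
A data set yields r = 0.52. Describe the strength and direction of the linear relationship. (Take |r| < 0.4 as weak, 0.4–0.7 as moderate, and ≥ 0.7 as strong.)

r = 0.52 > 0 so the relationship is positive.
|r| = 0.52, which falls in the moderate range.

moderate positive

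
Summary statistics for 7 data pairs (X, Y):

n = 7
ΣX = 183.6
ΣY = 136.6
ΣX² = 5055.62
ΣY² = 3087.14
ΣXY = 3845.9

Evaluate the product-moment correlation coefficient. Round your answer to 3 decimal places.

0.827

r = (nΣXY − ΣXΣY) / √[(nΣX² − (ΣX)²)(nΣY² − (ΣY)²)]
Numerator: 7×3845.9 − 183.6×136.6 = 1841.54
Denominator: √[(35389.34 − 33708.96)(21609.98 − 18659.56)] = √[1680.38 × 2950.42] = 2226.6178
r = 1841.54 / 2226.6178 ≈ 0.827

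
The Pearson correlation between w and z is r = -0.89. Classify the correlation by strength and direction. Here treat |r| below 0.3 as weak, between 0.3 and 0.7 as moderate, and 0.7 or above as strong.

strong negative

r = -0.89 < 0 so the relationship is negative.
|r| = 0.89, which falls in the strong range.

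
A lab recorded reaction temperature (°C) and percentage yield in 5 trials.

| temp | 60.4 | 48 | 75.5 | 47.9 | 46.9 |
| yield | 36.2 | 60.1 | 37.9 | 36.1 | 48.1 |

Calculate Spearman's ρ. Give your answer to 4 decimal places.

-0.1000

Rank temp: 4, 3, 5, 2, 1
Rank yield: 2, 5, 3, 1, 4
d = rank(temp) − rank(yield): 2, -2, 2, 1, -3; Σd² = 22
ρ = 1 − 6Σd² / [n(n²−1)] = 1 − 6×22 / (5×24) = 1 − 132/120 ≈ -0.1000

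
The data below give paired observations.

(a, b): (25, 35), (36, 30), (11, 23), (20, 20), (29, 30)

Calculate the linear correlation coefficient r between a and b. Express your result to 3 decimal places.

n = 5, Σa = 121, Σb = 138, Σa² = 3283, Σb² = 3954, Σab = 3478
nΣab − ΣaΣb = 17390 − 16698 = 692
nΣa² − (Σa)² = 16415 − 14641 = 1774; nΣb² − (Σb)² = 19770 − 19044 = 726
r = 692 / √(1774 × 726) = 692 / 1134.8674 ≈ 0.610

0.610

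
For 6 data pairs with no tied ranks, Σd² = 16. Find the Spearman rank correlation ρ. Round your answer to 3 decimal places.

0.543

ρ = 1 − 6Σd² / [n(n²−1)] = 1 − 6×16 / (6×35)
  = 1 − 96/210 = 1 − 0.4571 ≈ 0.543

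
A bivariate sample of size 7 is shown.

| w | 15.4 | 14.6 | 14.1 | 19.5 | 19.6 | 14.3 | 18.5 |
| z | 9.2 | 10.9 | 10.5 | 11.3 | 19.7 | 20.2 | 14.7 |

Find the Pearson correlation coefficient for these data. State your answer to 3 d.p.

0.248

n = 7, Σw = 116, Σz = 96.5, Σw² = 1960.28, Σz² = 1453.61, Σwz = 1616.15
nΣwz − ΣwΣz = 11313.05 − 11194 = 119.05
nΣw² − (Σw)² = 13721.96 − 13456 = 265.96; nΣz² − (Σz)² = 10175.27 − 9312.25 = 863.02
r = 119.05 / √(265.96 × 863.02) = 119.05 / 479.0916 ≈ 0.248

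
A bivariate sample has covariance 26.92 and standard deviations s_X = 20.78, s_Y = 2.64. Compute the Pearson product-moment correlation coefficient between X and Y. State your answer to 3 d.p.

0.491

r = Cov(X,Y) / (s_X · s_Y) = 26.92 / (20.78 × 2.64)
  = 26.92 / 54.8592 ≈ 0.491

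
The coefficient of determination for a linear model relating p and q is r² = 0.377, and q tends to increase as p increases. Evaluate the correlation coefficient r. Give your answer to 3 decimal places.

|r| = √0.377 = 0.614
The association is positive, so r = 0.614.

0.614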